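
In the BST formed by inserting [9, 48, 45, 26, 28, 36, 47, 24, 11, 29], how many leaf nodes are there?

Tree built from: [9, 48, 45, 26, 28, 36, 47, 24, 11, 29]
Tree (level-order array): [9, None, 48, 45, None, 26, 47, 24, 28, None, None, 11, None, None, 36, None, None, 29]
Rule: A leaf has 0 children.
Per-node child counts:
  node 9: 1 child(ren)
  node 48: 1 child(ren)
  node 45: 2 child(ren)
  node 26: 2 child(ren)
  node 24: 1 child(ren)
  node 11: 0 child(ren)
  node 28: 1 child(ren)
  node 36: 1 child(ren)
  node 29: 0 child(ren)
  node 47: 0 child(ren)
Matching nodes: [11, 29, 47]
Count of leaf nodes: 3


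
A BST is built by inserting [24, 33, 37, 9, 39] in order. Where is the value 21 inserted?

Starting tree (level order): [24, 9, 33, None, None, None, 37, None, 39]
Insertion path: 24 -> 9
Result: insert 21 as right child of 9
Final tree (level order): [24, 9, 33, None, 21, None, 37, None, None, None, 39]


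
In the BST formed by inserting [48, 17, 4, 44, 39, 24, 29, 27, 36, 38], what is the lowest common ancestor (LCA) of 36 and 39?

Tree insertion order: [48, 17, 4, 44, 39, 24, 29, 27, 36, 38]
Tree (level-order array): [48, 17, None, 4, 44, None, None, 39, None, 24, None, None, 29, 27, 36, None, None, None, 38]
In a BST, the LCA of p=36, q=39 is the first node v on the
root-to-leaf path with p <= v <= q (go left if both < v, right if both > v).
Walk from root:
  at 48: both 36 and 39 < 48, go left
  at 17: both 36 and 39 > 17, go right
  at 44: both 36 and 39 < 44, go left
  at 39: 36 <= 39 <= 39, this is the LCA
LCA = 39


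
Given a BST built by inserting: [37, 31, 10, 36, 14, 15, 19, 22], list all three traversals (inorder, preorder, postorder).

Tree insertion order: [37, 31, 10, 36, 14, 15, 19, 22]
Tree (level-order array): [37, 31, None, 10, 36, None, 14, None, None, None, 15, None, 19, None, 22]
Inorder (L, root, R): [10, 14, 15, 19, 22, 31, 36, 37]
Preorder (root, L, R): [37, 31, 10, 14, 15, 19, 22, 36]
Postorder (L, R, root): [22, 19, 15, 14, 10, 36, 31, 37]


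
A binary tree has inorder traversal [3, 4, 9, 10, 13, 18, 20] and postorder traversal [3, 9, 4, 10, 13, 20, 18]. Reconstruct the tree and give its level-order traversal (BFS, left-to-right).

Inorder:   [3, 4, 9, 10, 13, 18, 20]
Postorder: [3, 9, 4, 10, 13, 20, 18]
Algorithm: postorder visits root last, so walk postorder right-to-left;
each value is the root of the current inorder slice — split it at that
value, recurse on the right subtree first, then the left.
Recursive splits:
  root=18; inorder splits into left=[3, 4, 9, 10, 13], right=[20]
  root=20; inorder splits into left=[], right=[]
  root=13; inorder splits into left=[3, 4, 9, 10], right=[]
  root=10; inorder splits into left=[3, 4, 9], right=[]
  root=4; inorder splits into left=[3], right=[9]
  root=9; inorder splits into left=[], right=[]
  root=3; inorder splits into left=[], right=[]
Reconstructed level-order: [18, 13, 20, 10, 4, 3, 9]


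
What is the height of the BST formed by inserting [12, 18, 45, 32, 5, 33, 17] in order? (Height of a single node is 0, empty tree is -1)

Insertion order: [12, 18, 45, 32, 5, 33, 17]
Tree (level-order array): [12, 5, 18, None, None, 17, 45, None, None, 32, None, None, 33]
Compute height bottom-up (empty subtree = -1):
  height(5) = 1 + max(-1, -1) = 0
  height(17) = 1 + max(-1, -1) = 0
  height(33) = 1 + max(-1, -1) = 0
  height(32) = 1 + max(-1, 0) = 1
  height(45) = 1 + max(1, -1) = 2
  height(18) = 1 + max(0, 2) = 3
  height(12) = 1 + max(0, 3) = 4
Height = 4


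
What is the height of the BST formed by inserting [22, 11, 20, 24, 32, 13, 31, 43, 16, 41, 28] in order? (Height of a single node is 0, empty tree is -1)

Insertion order: [22, 11, 20, 24, 32, 13, 31, 43, 16, 41, 28]
Tree (level-order array): [22, 11, 24, None, 20, None, 32, 13, None, 31, 43, None, 16, 28, None, 41]
Compute height bottom-up (empty subtree = -1):
  height(16) = 1 + max(-1, -1) = 0
  height(13) = 1 + max(-1, 0) = 1
  height(20) = 1 + max(1, -1) = 2
  height(11) = 1 + max(-1, 2) = 3
  height(28) = 1 + max(-1, -1) = 0
  height(31) = 1 + max(0, -1) = 1
  height(41) = 1 + max(-1, -1) = 0
  height(43) = 1 + max(0, -1) = 1
  height(32) = 1 + max(1, 1) = 2
  height(24) = 1 + max(-1, 2) = 3
  height(22) = 1 + max(3, 3) = 4
Height = 4


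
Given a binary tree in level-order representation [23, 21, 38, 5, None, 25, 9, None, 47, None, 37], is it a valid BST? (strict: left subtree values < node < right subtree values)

Level-order array: [23, 21, 38, 5, None, 25, 9, None, 47, None, 37]
Validate using subtree bounds (lo, hi): at each node, require lo < value < hi,
then recurse left with hi=value and right with lo=value.
Preorder trace (stopping at first violation):
  at node 23 with bounds (-inf, +inf): OK
  at node 21 with bounds (-inf, 23): OK
  at node 5 with bounds (-inf, 21): OK
  at node 47 with bounds (5, 21): VIOLATION
Node 47 violates its bound: not (5 < 47 < 21).
Result: Not a valid BST


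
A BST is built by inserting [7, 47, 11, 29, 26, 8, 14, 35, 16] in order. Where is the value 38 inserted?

Starting tree (level order): [7, None, 47, 11, None, 8, 29, None, None, 26, 35, 14, None, None, None, None, 16]
Insertion path: 7 -> 47 -> 11 -> 29 -> 35
Result: insert 38 as right child of 35
Final tree (level order): [7, None, 47, 11, None, 8, 29, None, None, 26, 35, 14, None, None, 38, None, 16]


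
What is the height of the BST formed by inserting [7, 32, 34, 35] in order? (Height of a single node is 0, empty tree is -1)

Insertion order: [7, 32, 34, 35]
Tree (level-order array): [7, None, 32, None, 34, None, 35]
Compute height bottom-up (empty subtree = -1):
  height(35) = 1 + max(-1, -1) = 0
  height(34) = 1 + max(-1, 0) = 1
  height(32) = 1 + max(-1, 1) = 2
  height(7) = 1 + max(-1, 2) = 3
Height = 3


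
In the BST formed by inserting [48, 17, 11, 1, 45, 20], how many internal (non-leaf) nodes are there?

Tree built from: [48, 17, 11, 1, 45, 20]
Tree (level-order array): [48, 17, None, 11, 45, 1, None, 20]
Rule: An internal node has at least one child.
Per-node child counts:
  node 48: 1 child(ren)
  node 17: 2 child(ren)
  node 11: 1 child(ren)
  node 1: 0 child(ren)
  node 45: 1 child(ren)
  node 20: 0 child(ren)
Matching nodes: [48, 17, 11, 45]
Count of internal (non-leaf) nodes: 4


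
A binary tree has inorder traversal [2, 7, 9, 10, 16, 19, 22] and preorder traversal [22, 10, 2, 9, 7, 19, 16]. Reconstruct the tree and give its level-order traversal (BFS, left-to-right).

Inorder:  [2, 7, 9, 10, 16, 19, 22]
Preorder: [22, 10, 2, 9, 7, 19, 16]
Algorithm: preorder visits root first, so consume preorder in order;
for each root, split the current inorder slice at that value into
left-subtree inorder and right-subtree inorder, then recurse.
Recursive splits:
  root=22; inorder splits into left=[2, 7, 9, 10, 16, 19], right=[]
  root=10; inorder splits into left=[2, 7, 9], right=[16, 19]
  root=2; inorder splits into left=[], right=[7, 9]
  root=9; inorder splits into left=[7], right=[]
  root=7; inorder splits into left=[], right=[]
  root=19; inorder splits into left=[16], right=[]
  root=16; inorder splits into left=[], right=[]
Reconstructed level-order: [22, 10, 2, 19, 9, 16, 7]


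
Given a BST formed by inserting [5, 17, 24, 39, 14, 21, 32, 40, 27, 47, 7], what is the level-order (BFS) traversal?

Tree insertion order: [5, 17, 24, 39, 14, 21, 32, 40, 27, 47, 7]
Tree (level-order array): [5, None, 17, 14, 24, 7, None, 21, 39, None, None, None, None, 32, 40, 27, None, None, 47]
BFS from the root, enqueuing left then right child of each popped node:
  queue [5] -> pop 5, enqueue [17], visited so far: [5]
  queue [17] -> pop 17, enqueue [14, 24], visited so far: [5, 17]
  queue [14, 24] -> pop 14, enqueue [7], visited so far: [5, 17, 14]
  queue [24, 7] -> pop 24, enqueue [21, 39], visited so far: [5, 17, 14, 24]
  queue [7, 21, 39] -> pop 7, enqueue [none], visited so far: [5, 17, 14, 24, 7]
  queue [21, 39] -> pop 21, enqueue [none], visited so far: [5, 17, 14, 24, 7, 21]
  queue [39] -> pop 39, enqueue [32, 40], visited so far: [5, 17, 14, 24, 7, 21, 39]
  queue [32, 40] -> pop 32, enqueue [27], visited so far: [5, 17, 14, 24, 7, 21, 39, 32]
  queue [40, 27] -> pop 40, enqueue [47], visited so far: [5, 17, 14, 24, 7, 21, 39, 32, 40]
  queue [27, 47] -> pop 27, enqueue [none], visited so far: [5, 17, 14, 24, 7, 21, 39, 32, 40, 27]
  queue [47] -> pop 47, enqueue [none], visited so far: [5, 17, 14, 24, 7, 21, 39, 32, 40, 27, 47]
Result: [5, 17, 14, 24, 7, 21, 39, 32, 40, 27, 47]


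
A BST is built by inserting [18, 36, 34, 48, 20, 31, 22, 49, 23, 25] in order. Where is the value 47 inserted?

Starting tree (level order): [18, None, 36, 34, 48, 20, None, None, 49, None, 31, None, None, 22, None, None, 23, None, 25]
Insertion path: 18 -> 36 -> 48
Result: insert 47 as left child of 48
Final tree (level order): [18, None, 36, 34, 48, 20, None, 47, 49, None, 31, None, None, None, None, 22, None, None, 23, None, 25]


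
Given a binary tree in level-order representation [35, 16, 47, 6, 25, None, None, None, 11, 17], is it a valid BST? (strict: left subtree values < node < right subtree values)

Level-order array: [35, 16, 47, 6, 25, None, None, None, 11, 17]
Validate using subtree bounds (lo, hi): at each node, require lo < value < hi,
then recurse left with hi=value and right with lo=value.
Preorder trace (stopping at first violation):
  at node 35 with bounds (-inf, +inf): OK
  at node 16 with bounds (-inf, 35): OK
  at node 6 with bounds (-inf, 16): OK
  at node 11 with bounds (6, 16): OK
  at node 25 with bounds (16, 35): OK
  at node 17 with bounds (16, 25): OK
  at node 47 with bounds (35, +inf): OK
No violation found at any node.
Result: Valid BST


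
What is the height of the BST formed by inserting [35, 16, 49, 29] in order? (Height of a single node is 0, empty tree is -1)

Insertion order: [35, 16, 49, 29]
Tree (level-order array): [35, 16, 49, None, 29]
Compute height bottom-up (empty subtree = -1):
  height(29) = 1 + max(-1, -1) = 0
  height(16) = 1 + max(-1, 0) = 1
  height(49) = 1 + max(-1, -1) = 0
  height(35) = 1 + max(1, 0) = 2
Height = 2


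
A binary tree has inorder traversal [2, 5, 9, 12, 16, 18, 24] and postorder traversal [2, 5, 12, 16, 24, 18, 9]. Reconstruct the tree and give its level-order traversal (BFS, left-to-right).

Inorder:   [2, 5, 9, 12, 16, 18, 24]
Postorder: [2, 5, 12, 16, 24, 18, 9]
Algorithm: postorder visits root last, so walk postorder right-to-left;
each value is the root of the current inorder slice — split it at that
value, recurse on the right subtree first, then the left.
Recursive splits:
  root=9; inorder splits into left=[2, 5], right=[12, 16, 18, 24]
  root=18; inorder splits into left=[12, 16], right=[24]
  root=24; inorder splits into left=[], right=[]
  root=16; inorder splits into left=[12], right=[]
  root=12; inorder splits into left=[], right=[]
  root=5; inorder splits into left=[2], right=[]
  root=2; inorder splits into left=[], right=[]
Reconstructed level-order: [9, 5, 18, 2, 16, 24, 12]


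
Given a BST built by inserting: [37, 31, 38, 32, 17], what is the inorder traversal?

Tree insertion order: [37, 31, 38, 32, 17]
Tree (level-order array): [37, 31, 38, 17, 32]
Inorder traversal: [17, 31, 32, 37, 38]


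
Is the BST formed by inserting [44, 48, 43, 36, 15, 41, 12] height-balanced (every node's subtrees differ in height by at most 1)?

Tree (level-order array): [44, 43, 48, 36, None, None, None, 15, 41, 12]
Definition: a tree is height-balanced if, at every node, |h(left) - h(right)| <= 1 (empty subtree has height -1).
Bottom-up per-node check:
  node 12: h_left=-1, h_right=-1, diff=0 [OK], height=0
  node 15: h_left=0, h_right=-1, diff=1 [OK], height=1
  node 41: h_left=-1, h_right=-1, diff=0 [OK], height=0
  node 36: h_left=1, h_right=0, diff=1 [OK], height=2
  node 43: h_left=2, h_right=-1, diff=3 [FAIL (|2--1|=3 > 1)], height=3
  node 48: h_left=-1, h_right=-1, diff=0 [OK], height=0
  node 44: h_left=3, h_right=0, diff=3 [FAIL (|3-0|=3 > 1)], height=4
Node 43 violates the condition: |2 - -1| = 3 > 1.
Result: Not balanced


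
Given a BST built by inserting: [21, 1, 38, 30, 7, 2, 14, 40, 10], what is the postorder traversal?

Tree insertion order: [21, 1, 38, 30, 7, 2, 14, 40, 10]
Tree (level-order array): [21, 1, 38, None, 7, 30, 40, 2, 14, None, None, None, None, None, None, 10]
Postorder traversal: [2, 10, 14, 7, 1, 30, 40, 38, 21]


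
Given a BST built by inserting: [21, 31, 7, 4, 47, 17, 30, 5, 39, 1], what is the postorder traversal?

Tree insertion order: [21, 31, 7, 4, 47, 17, 30, 5, 39, 1]
Tree (level-order array): [21, 7, 31, 4, 17, 30, 47, 1, 5, None, None, None, None, 39]
Postorder traversal: [1, 5, 4, 17, 7, 30, 39, 47, 31, 21]


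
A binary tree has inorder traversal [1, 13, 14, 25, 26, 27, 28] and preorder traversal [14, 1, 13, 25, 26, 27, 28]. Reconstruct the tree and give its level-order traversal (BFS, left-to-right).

Inorder:  [1, 13, 14, 25, 26, 27, 28]
Preorder: [14, 1, 13, 25, 26, 27, 28]
Algorithm: preorder visits root first, so consume preorder in order;
for each root, split the current inorder slice at that value into
left-subtree inorder and right-subtree inorder, then recurse.
Recursive splits:
  root=14; inorder splits into left=[1, 13], right=[25, 26, 27, 28]
  root=1; inorder splits into left=[], right=[13]
  root=13; inorder splits into left=[], right=[]
  root=25; inorder splits into left=[], right=[26, 27, 28]
  root=26; inorder splits into left=[], right=[27, 28]
  root=27; inorder splits into left=[], right=[28]
  root=28; inorder splits into left=[], right=[]
Reconstructed level-order: [14, 1, 25, 13, 26, 27, 28]


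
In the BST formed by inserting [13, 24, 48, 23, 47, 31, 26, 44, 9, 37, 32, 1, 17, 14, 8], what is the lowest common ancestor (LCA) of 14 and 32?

Tree insertion order: [13, 24, 48, 23, 47, 31, 26, 44, 9, 37, 32, 1, 17, 14, 8]
Tree (level-order array): [13, 9, 24, 1, None, 23, 48, None, 8, 17, None, 47, None, None, None, 14, None, 31, None, None, None, 26, 44, None, None, 37, None, 32]
In a BST, the LCA of p=14, q=32 is the first node v on the
root-to-leaf path with p <= v <= q (go left if both < v, right if both > v).
Walk from root:
  at 13: both 14 and 32 > 13, go right
  at 24: 14 <= 24 <= 32, this is the LCA
LCA = 24


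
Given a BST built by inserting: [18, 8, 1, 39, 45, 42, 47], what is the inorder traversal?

Tree insertion order: [18, 8, 1, 39, 45, 42, 47]
Tree (level-order array): [18, 8, 39, 1, None, None, 45, None, None, 42, 47]
Inorder traversal: [1, 8, 18, 39, 42, 45, 47]


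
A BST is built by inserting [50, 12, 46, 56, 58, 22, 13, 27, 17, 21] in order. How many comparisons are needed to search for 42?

Search path for 42: 50 -> 12 -> 46 -> 22 -> 27
Found: False
Comparisons: 5


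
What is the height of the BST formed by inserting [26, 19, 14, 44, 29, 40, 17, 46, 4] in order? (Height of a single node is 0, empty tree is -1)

Insertion order: [26, 19, 14, 44, 29, 40, 17, 46, 4]
Tree (level-order array): [26, 19, 44, 14, None, 29, 46, 4, 17, None, 40]
Compute height bottom-up (empty subtree = -1):
  height(4) = 1 + max(-1, -1) = 0
  height(17) = 1 + max(-1, -1) = 0
  height(14) = 1 + max(0, 0) = 1
  height(19) = 1 + max(1, -1) = 2
  height(40) = 1 + max(-1, -1) = 0
  height(29) = 1 + max(-1, 0) = 1
  height(46) = 1 + max(-1, -1) = 0
  height(44) = 1 + max(1, 0) = 2
  height(26) = 1 + max(2, 2) = 3
Height = 3


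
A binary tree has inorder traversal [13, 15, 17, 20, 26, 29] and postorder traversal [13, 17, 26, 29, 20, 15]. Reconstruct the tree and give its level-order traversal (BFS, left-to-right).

Inorder:   [13, 15, 17, 20, 26, 29]
Postorder: [13, 17, 26, 29, 20, 15]
Algorithm: postorder visits root last, so walk postorder right-to-left;
each value is the root of the current inorder slice — split it at that
value, recurse on the right subtree first, then the left.
Recursive splits:
  root=15; inorder splits into left=[13], right=[17, 20, 26, 29]
  root=20; inorder splits into left=[17], right=[26, 29]
  root=29; inorder splits into left=[26], right=[]
  root=26; inorder splits into left=[], right=[]
  root=17; inorder splits into left=[], right=[]
  root=13; inorder splits into left=[], right=[]
Reconstructed level-order: [15, 13, 20, 17, 29, 26]


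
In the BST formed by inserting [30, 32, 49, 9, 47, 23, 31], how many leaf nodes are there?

Tree built from: [30, 32, 49, 9, 47, 23, 31]
Tree (level-order array): [30, 9, 32, None, 23, 31, 49, None, None, None, None, 47]
Rule: A leaf has 0 children.
Per-node child counts:
  node 30: 2 child(ren)
  node 9: 1 child(ren)
  node 23: 0 child(ren)
  node 32: 2 child(ren)
  node 31: 0 child(ren)
  node 49: 1 child(ren)
  node 47: 0 child(ren)
Matching nodes: [23, 31, 47]
Count of leaf nodes: 3


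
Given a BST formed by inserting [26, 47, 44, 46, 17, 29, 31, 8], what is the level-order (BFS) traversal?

Tree insertion order: [26, 47, 44, 46, 17, 29, 31, 8]
Tree (level-order array): [26, 17, 47, 8, None, 44, None, None, None, 29, 46, None, 31]
BFS from the root, enqueuing left then right child of each popped node:
  queue [26] -> pop 26, enqueue [17, 47], visited so far: [26]
  queue [17, 47] -> pop 17, enqueue [8], visited so far: [26, 17]
  queue [47, 8] -> pop 47, enqueue [44], visited so far: [26, 17, 47]
  queue [8, 44] -> pop 8, enqueue [none], visited so far: [26, 17, 47, 8]
  queue [44] -> pop 44, enqueue [29, 46], visited so far: [26, 17, 47, 8, 44]
  queue [29, 46] -> pop 29, enqueue [31], visited so far: [26, 17, 47, 8, 44, 29]
  queue [46, 31] -> pop 46, enqueue [none], visited so far: [26, 17, 47, 8, 44, 29, 46]
  queue [31] -> pop 31, enqueue [none], visited so far: [26, 17, 47, 8, 44, 29, 46, 31]
Result: [26, 17, 47, 8, 44, 29, 46, 31]


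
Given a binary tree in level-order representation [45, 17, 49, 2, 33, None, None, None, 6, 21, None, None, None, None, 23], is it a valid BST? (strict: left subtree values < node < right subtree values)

Level-order array: [45, 17, 49, 2, 33, None, None, None, 6, 21, None, None, None, None, 23]
Validate using subtree bounds (lo, hi): at each node, require lo < value < hi,
then recurse left with hi=value and right with lo=value.
Preorder trace (stopping at first violation):
  at node 45 with bounds (-inf, +inf): OK
  at node 17 with bounds (-inf, 45): OK
  at node 2 with bounds (-inf, 17): OK
  at node 6 with bounds (2, 17): OK
  at node 33 with bounds (17, 45): OK
  at node 21 with bounds (17, 33): OK
  at node 23 with bounds (21, 33): OK
  at node 49 with bounds (45, +inf): OK
No violation found at any node.
Result: Valid BST


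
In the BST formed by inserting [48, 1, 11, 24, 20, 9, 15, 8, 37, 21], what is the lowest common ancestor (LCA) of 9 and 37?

Tree insertion order: [48, 1, 11, 24, 20, 9, 15, 8, 37, 21]
Tree (level-order array): [48, 1, None, None, 11, 9, 24, 8, None, 20, 37, None, None, 15, 21]
In a BST, the LCA of p=9, q=37 is the first node v on the
root-to-leaf path with p <= v <= q (go left if both < v, right if both > v).
Walk from root:
  at 48: both 9 and 37 < 48, go left
  at 1: both 9 and 37 > 1, go right
  at 11: 9 <= 11 <= 37, this is the LCA
LCA = 11


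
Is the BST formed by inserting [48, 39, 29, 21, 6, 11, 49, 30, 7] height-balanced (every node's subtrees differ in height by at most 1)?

Tree (level-order array): [48, 39, 49, 29, None, None, None, 21, 30, 6, None, None, None, None, 11, 7]
Definition: a tree is height-balanced if, at every node, |h(left) - h(right)| <= 1 (empty subtree has height -1).
Bottom-up per-node check:
  node 7: h_left=-1, h_right=-1, diff=0 [OK], height=0
  node 11: h_left=0, h_right=-1, diff=1 [OK], height=1
  node 6: h_left=-1, h_right=1, diff=2 [FAIL (|-1-1|=2 > 1)], height=2
  node 21: h_left=2, h_right=-1, diff=3 [FAIL (|2--1|=3 > 1)], height=3
  node 30: h_left=-1, h_right=-1, diff=0 [OK], height=0
  node 29: h_left=3, h_right=0, diff=3 [FAIL (|3-0|=3 > 1)], height=4
  node 39: h_left=4, h_right=-1, diff=5 [FAIL (|4--1|=5 > 1)], height=5
  node 49: h_left=-1, h_right=-1, diff=0 [OK], height=0
  node 48: h_left=5, h_right=0, diff=5 [FAIL (|5-0|=5 > 1)], height=6
Node 6 violates the condition: |-1 - 1| = 2 > 1.
Result: Not balanced


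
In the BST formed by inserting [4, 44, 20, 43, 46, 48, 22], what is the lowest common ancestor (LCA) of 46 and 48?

Tree insertion order: [4, 44, 20, 43, 46, 48, 22]
Tree (level-order array): [4, None, 44, 20, 46, None, 43, None, 48, 22]
In a BST, the LCA of p=46, q=48 is the first node v on the
root-to-leaf path with p <= v <= q (go left if both < v, right if both > v).
Walk from root:
  at 4: both 46 and 48 > 4, go right
  at 44: both 46 and 48 > 44, go right
  at 46: 46 <= 46 <= 48, this is the LCA
LCA = 46


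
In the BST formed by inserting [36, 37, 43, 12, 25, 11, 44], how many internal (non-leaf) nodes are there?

Tree built from: [36, 37, 43, 12, 25, 11, 44]
Tree (level-order array): [36, 12, 37, 11, 25, None, 43, None, None, None, None, None, 44]
Rule: An internal node has at least one child.
Per-node child counts:
  node 36: 2 child(ren)
  node 12: 2 child(ren)
  node 11: 0 child(ren)
  node 25: 0 child(ren)
  node 37: 1 child(ren)
  node 43: 1 child(ren)
  node 44: 0 child(ren)
Matching nodes: [36, 12, 37, 43]
Count of internal (non-leaf) nodes: 4


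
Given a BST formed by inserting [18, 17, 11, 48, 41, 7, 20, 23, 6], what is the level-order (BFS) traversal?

Tree insertion order: [18, 17, 11, 48, 41, 7, 20, 23, 6]
Tree (level-order array): [18, 17, 48, 11, None, 41, None, 7, None, 20, None, 6, None, None, 23]
BFS from the root, enqueuing left then right child of each popped node:
  queue [18] -> pop 18, enqueue [17, 48], visited so far: [18]
  queue [17, 48] -> pop 17, enqueue [11], visited so far: [18, 17]
  queue [48, 11] -> pop 48, enqueue [41], visited so far: [18, 17, 48]
  queue [11, 41] -> pop 11, enqueue [7], visited so far: [18, 17, 48, 11]
  queue [41, 7] -> pop 41, enqueue [20], visited so far: [18, 17, 48, 11, 41]
  queue [7, 20] -> pop 7, enqueue [6], visited so far: [18, 17, 48, 11, 41, 7]
  queue [20, 6] -> pop 20, enqueue [23], visited so far: [18, 17, 48, 11, 41, 7, 20]
  queue [6, 23] -> pop 6, enqueue [none], visited so far: [18, 17, 48, 11, 41, 7, 20, 6]
  queue [23] -> pop 23, enqueue [none], visited so far: [18, 17, 48, 11, 41, 7, 20, 6, 23]
Result: [18, 17, 48, 11, 41, 7, 20, 6, 23]


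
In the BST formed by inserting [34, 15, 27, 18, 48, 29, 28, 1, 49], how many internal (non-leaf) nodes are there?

Tree built from: [34, 15, 27, 18, 48, 29, 28, 1, 49]
Tree (level-order array): [34, 15, 48, 1, 27, None, 49, None, None, 18, 29, None, None, None, None, 28]
Rule: An internal node has at least one child.
Per-node child counts:
  node 34: 2 child(ren)
  node 15: 2 child(ren)
  node 1: 0 child(ren)
  node 27: 2 child(ren)
  node 18: 0 child(ren)
  node 29: 1 child(ren)
  node 28: 0 child(ren)
  node 48: 1 child(ren)
  node 49: 0 child(ren)
Matching nodes: [34, 15, 27, 29, 48]
Count of internal (non-leaf) nodes: 5


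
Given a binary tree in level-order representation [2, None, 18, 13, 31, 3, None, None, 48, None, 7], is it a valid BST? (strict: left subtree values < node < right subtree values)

Level-order array: [2, None, 18, 13, 31, 3, None, None, 48, None, 7]
Validate using subtree bounds (lo, hi): at each node, require lo < value < hi,
then recurse left with hi=value and right with lo=value.
Preorder trace (stopping at first violation):
  at node 2 with bounds (-inf, +inf): OK
  at node 18 with bounds (2, +inf): OK
  at node 13 with bounds (2, 18): OK
  at node 3 with bounds (2, 13): OK
  at node 7 with bounds (3, 13): OK
  at node 31 with bounds (18, +inf): OK
  at node 48 with bounds (31, +inf): OK
No violation found at any node.
Result: Valid BST


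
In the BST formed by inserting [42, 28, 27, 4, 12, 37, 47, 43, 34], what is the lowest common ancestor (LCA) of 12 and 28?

Tree insertion order: [42, 28, 27, 4, 12, 37, 47, 43, 34]
Tree (level-order array): [42, 28, 47, 27, 37, 43, None, 4, None, 34, None, None, None, None, 12]
In a BST, the LCA of p=12, q=28 is the first node v on the
root-to-leaf path with p <= v <= q (go left if both < v, right if both > v).
Walk from root:
  at 42: both 12 and 28 < 42, go left
  at 28: 12 <= 28 <= 28, this is the LCA
LCA = 28


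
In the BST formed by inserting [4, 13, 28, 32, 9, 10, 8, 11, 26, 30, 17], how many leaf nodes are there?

Tree built from: [4, 13, 28, 32, 9, 10, 8, 11, 26, 30, 17]
Tree (level-order array): [4, None, 13, 9, 28, 8, 10, 26, 32, None, None, None, 11, 17, None, 30]
Rule: A leaf has 0 children.
Per-node child counts:
  node 4: 1 child(ren)
  node 13: 2 child(ren)
  node 9: 2 child(ren)
  node 8: 0 child(ren)
  node 10: 1 child(ren)
  node 11: 0 child(ren)
  node 28: 2 child(ren)
  node 26: 1 child(ren)
  node 17: 0 child(ren)
  node 32: 1 child(ren)
  node 30: 0 child(ren)
Matching nodes: [8, 11, 17, 30]
Count of leaf nodes: 4


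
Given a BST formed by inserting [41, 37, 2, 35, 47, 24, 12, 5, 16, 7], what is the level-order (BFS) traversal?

Tree insertion order: [41, 37, 2, 35, 47, 24, 12, 5, 16, 7]
Tree (level-order array): [41, 37, 47, 2, None, None, None, None, 35, 24, None, 12, None, 5, 16, None, 7]
BFS from the root, enqueuing left then right child of each popped node:
  queue [41] -> pop 41, enqueue [37, 47], visited so far: [41]
  queue [37, 47] -> pop 37, enqueue [2], visited so far: [41, 37]
  queue [47, 2] -> pop 47, enqueue [none], visited so far: [41, 37, 47]
  queue [2] -> pop 2, enqueue [35], visited so far: [41, 37, 47, 2]
  queue [35] -> pop 35, enqueue [24], visited so far: [41, 37, 47, 2, 35]
  queue [24] -> pop 24, enqueue [12], visited so far: [41, 37, 47, 2, 35, 24]
  queue [12] -> pop 12, enqueue [5, 16], visited so far: [41, 37, 47, 2, 35, 24, 12]
  queue [5, 16] -> pop 5, enqueue [7], visited so far: [41, 37, 47, 2, 35, 24, 12, 5]
  queue [16, 7] -> pop 16, enqueue [none], visited so far: [41, 37, 47, 2, 35, 24, 12, 5, 16]
  queue [7] -> pop 7, enqueue [none], visited so far: [41, 37, 47, 2, 35, 24, 12, 5, 16, 7]
Result: [41, 37, 47, 2, 35, 24, 12, 5, 16, 7]


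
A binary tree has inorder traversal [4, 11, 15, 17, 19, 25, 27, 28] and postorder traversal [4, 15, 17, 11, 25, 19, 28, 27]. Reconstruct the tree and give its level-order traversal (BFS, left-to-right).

Inorder:   [4, 11, 15, 17, 19, 25, 27, 28]
Postorder: [4, 15, 17, 11, 25, 19, 28, 27]
Algorithm: postorder visits root last, so walk postorder right-to-left;
each value is the root of the current inorder slice — split it at that
value, recurse on the right subtree first, then the left.
Recursive splits:
  root=27; inorder splits into left=[4, 11, 15, 17, 19, 25], right=[28]
  root=28; inorder splits into left=[], right=[]
  root=19; inorder splits into left=[4, 11, 15, 17], right=[25]
  root=25; inorder splits into left=[], right=[]
  root=11; inorder splits into left=[4], right=[15, 17]
  root=17; inorder splits into left=[15], right=[]
  root=15; inorder splits into left=[], right=[]
  root=4; inorder splits into left=[], right=[]
Reconstructed level-order: [27, 19, 28, 11, 25, 4, 17, 15]


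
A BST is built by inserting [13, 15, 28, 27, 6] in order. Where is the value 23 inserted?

Starting tree (level order): [13, 6, 15, None, None, None, 28, 27]
Insertion path: 13 -> 15 -> 28 -> 27
Result: insert 23 as left child of 27
Final tree (level order): [13, 6, 15, None, None, None, 28, 27, None, 23]


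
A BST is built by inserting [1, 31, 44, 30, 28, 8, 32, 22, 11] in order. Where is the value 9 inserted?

Starting tree (level order): [1, None, 31, 30, 44, 28, None, 32, None, 8, None, None, None, None, 22, 11]
Insertion path: 1 -> 31 -> 30 -> 28 -> 8 -> 22 -> 11
Result: insert 9 as left child of 11
Final tree (level order): [1, None, 31, 30, 44, 28, None, 32, None, 8, None, None, None, None, 22, 11, None, 9]


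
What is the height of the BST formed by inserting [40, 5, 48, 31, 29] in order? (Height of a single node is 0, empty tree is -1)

Insertion order: [40, 5, 48, 31, 29]
Tree (level-order array): [40, 5, 48, None, 31, None, None, 29]
Compute height bottom-up (empty subtree = -1):
  height(29) = 1 + max(-1, -1) = 0
  height(31) = 1 + max(0, -1) = 1
  height(5) = 1 + max(-1, 1) = 2
  height(48) = 1 + max(-1, -1) = 0
  height(40) = 1 + max(2, 0) = 3
Height = 3


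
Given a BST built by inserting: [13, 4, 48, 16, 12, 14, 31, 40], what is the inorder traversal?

Tree insertion order: [13, 4, 48, 16, 12, 14, 31, 40]
Tree (level-order array): [13, 4, 48, None, 12, 16, None, None, None, 14, 31, None, None, None, 40]
Inorder traversal: [4, 12, 13, 14, 16, 31, 40, 48]


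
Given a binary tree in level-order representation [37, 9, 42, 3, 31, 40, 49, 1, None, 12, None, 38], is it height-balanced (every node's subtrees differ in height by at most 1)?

Tree (level-order array): [37, 9, 42, 3, 31, 40, 49, 1, None, 12, None, 38]
Definition: a tree is height-balanced if, at every node, |h(left) - h(right)| <= 1 (empty subtree has height -1).
Bottom-up per-node check:
  node 1: h_left=-1, h_right=-1, diff=0 [OK], height=0
  node 3: h_left=0, h_right=-1, diff=1 [OK], height=1
  node 12: h_left=-1, h_right=-1, diff=0 [OK], height=0
  node 31: h_left=0, h_right=-1, diff=1 [OK], height=1
  node 9: h_left=1, h_right=1, diff=0 [OK], height=2
  node 38: h_left=-1, h_right=-1, diff=0 [OK], height=0
  node 40: h_left=0, h_right=-1, diff=1 [OK], height=1
  node 49: h_left=-1, h_right=-1, diff=0 [OK], height=0
  node 42: h_left=1, h_right=0, diff=1 [OK], height=2
  node 37: h_left=2, h_right=2, diff=0 [OK], height=3
All nodes satisfy the balance condition.
Result: Balanced


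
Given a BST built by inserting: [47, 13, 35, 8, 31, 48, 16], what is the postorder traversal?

Tree insertion order: [47, 13, 35, 8, 31, 48, 16]
Tree (level-order array): [47, 13, 48, 8, 35, None, None, None, None, 31, None, 16]
Postorder traversal: [8, 16, 31, 35, 13, 48, 47]


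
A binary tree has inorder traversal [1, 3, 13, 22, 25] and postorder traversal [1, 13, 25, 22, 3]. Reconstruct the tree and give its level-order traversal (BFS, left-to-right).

Inorder:   [1, 3, 13, 22, 25]
Postorder: [1, 13, 25, 22, 3]
Algorithm: postorder visits root last, so walk postorder right-to-left;
each value is the root of the current inorder slice — split it at that
value, recurse on the right subtree first, then the left.
Recursive splits:
  root=3; inorder splits into left=[1], right=[13, 22, 25]
  root=22; inorder splits into left=[13], right=[25]
  root=25; inorder splits into left=[], right=[]
  root=13; inorder splits into left=[], right=[]
  root=1; inorder splits into left=[], right=[]
Reconstructed level-order: [3, 1, 22, 13, 25]


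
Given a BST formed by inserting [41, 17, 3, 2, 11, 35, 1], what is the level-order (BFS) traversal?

Tree insertion order: [41, 17, 3, 2, 11, 35, 1]
Tree (level-order array): [41, 17, None, 3, 35, 2, 11, None, None, 1]
BFS from the root, enqueuing left then right child of each popped node:
  queue [41] -> pop 41, enqueue [17], visited so far: [41]
  queue [17] -> pop 17, enqueue [3, 35], visited so far: [41, 17]
  queue [3, 35] -> pop 3, enqueue [2, 11], visited so far: [41, 17, 3]
  queue [35, 2, 11] -> pop 35, enqueue [none], visited so far: [41, 17, 3, 35]
  queue [2, 11] -> pop 2, enqueue [1], visited so far: [41, 17, 3, 35, 2]
  queue [11, 1] -> pop 11, enqueue [none], visited so far: [41, 17, 3, 35, 2, 11]
  queue [1] -> pop 1, enqueue [none], visited so far: [41, 17, 3, 35, 2, 11, 1]
Result: [41, 17, 3, 35, 2, 11, 1]


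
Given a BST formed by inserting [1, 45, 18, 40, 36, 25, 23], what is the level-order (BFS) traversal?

Tree insertion order: [1, 45, 18, 40, 36, 25, 23]
Tree (level-order array): [1, None, 45, 18, None, None, 40, 36, None, 25, None, 23]
BFS from the root, enqueuing left then right child of each popped node:
  queue [1] -> pop 1, enqueue [45], visited so far: [1]
  queue [45] -> pop 45, enqueue [18], visited so far: [1, 45]
  queue [18] -> pop 18, enqueue [40], visited so far: [1, 45, 18]
  queue [40] -> pop 40, enqueue [36], visited so far: [1, 45, 18, 40]
  queue [36] -> pop 36, enqueue [25], visited so far: [1, 45, 18, 40, 36]
  queue [25] -> pop 25, enqueue [23], visited so far: [1, 45, 18, 40, 36, 25]
  queue [23] -> pop 23, enqueue [none], visited so far: [1, 45, 18, 40, 36, 25, 23]
Result: [1, 45, 18, 40, 36, 25, 23]


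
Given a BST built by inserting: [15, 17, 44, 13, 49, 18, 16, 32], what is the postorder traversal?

Tree insertion order: [15, 17, 44, 13, 49, 18, 16, 32]
Tree (level-order array): [15, 13, 17, None, None, 16, 44, None, None, 18, 49, None, 32]
Postorder traversal: [13, 16, 32, 18, 49, 44, 17, 15]


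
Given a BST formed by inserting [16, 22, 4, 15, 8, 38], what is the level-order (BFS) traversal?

Tree insertion order: [16, 22, 4, 15, 8, 38]
Tree (level-order array): [16, 4, 22, None, 15, None, 38, 8]
BFS from the root, enqueuing left then right child of each popped node:
  queue [16] -> pop 16, enqueue [4, 22], visited so far: [16]
  queue [4, 22] -> pop 4, enqueue [15], visited so far: [16, 4]
  queue [22, 15] -> pop 22, enqueue [38], visited so far: [16, 4, 22]
  queue [15, 38] -> pop 15, enqueue [8], visited so far: [16, 4, 22, 15]
  queue [38, 8] -> pop 38, enqueue [none], visited so far: [16, 4, 22, 15, 38]
  queue [8] -> pop 8, enqueue [none], visited so far: [16, 4, 22, 15, 38, 8]
Result: [16, 4, 22, 15, 38, 8]


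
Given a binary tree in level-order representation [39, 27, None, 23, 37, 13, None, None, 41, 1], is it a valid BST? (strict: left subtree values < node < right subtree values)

Level-order array: [39, 27, None, 23, 37, 13, None, None, 41, 1]
Validate using subtree bounds (lo, hi): at each node, require lo < value < hi,
then recurse left with hi=value and right with lo=value.
Preorder trace (stopping at first violation):
  at node 39 with bounds (-inf, +inf): OK
  at node 27 with bounds (-inf, 39): OK
  at node 23 with bounds (-inf, 27): OK
  at node 13 with bounds (-inf, 23): OK
  at node 1 with bounds (-inf, 13): OK
  at node 37 with bounds (27, 39): OK
  at node 41 with bounds (37, 39): VIOLATION
Node 41 violates its bound: not (37 < 41 < 39).
Result: Not a valid BST


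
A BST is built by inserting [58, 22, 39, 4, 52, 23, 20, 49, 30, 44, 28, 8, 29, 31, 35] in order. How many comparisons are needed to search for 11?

Search path for 11: 58 -> 22 -> 4 -> 20 -> 8
Found: False
Comparisons: 5


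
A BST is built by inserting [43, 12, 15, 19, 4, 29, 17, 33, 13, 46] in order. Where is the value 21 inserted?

Starting tree (level order): [43, 12, 46, 4, 15, None, None, None, None, 13, 19, None, None, 17, 29, None, None, None, 33]
Insertion path: 43 -> 12 -> 15 -> 19 -> 29
Result: insert 21 as left child of 29
Final tree (level order): [43, 12, 46, 4, 15, None, None, None, None, 13, 19, None, None, 17, 29, None, None, 21, 33]


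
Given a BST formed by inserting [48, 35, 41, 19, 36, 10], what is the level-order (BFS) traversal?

Tree insertion order: [48, 35, 41, 19, 36, 10]
Tree (level-order array): [48, 35, None, 19, 41, 10, None, 36]
BFS from the root, enqueuing left then right child of each popped node:
  queue [48] -> pop 48, enqueue [35], visited so far: [48]
  queue [35] -> pop 35, enqueue [19, 41], visited so far: [48, 35]
  queue [19, 41] -> pop 19, enqueue [10], visited so far: [48, 35, 19]
  queue [41, 10] -> pop 41, enqueue [36], visited so far: [48, 35, 19, 41]
  queue [10, 36] -> pop 10, enqueue [none], visited so far: [48, 35, 19, 41, 10]
  queue [36] -> pop 36, enqueue [none], visited so far: [48, 35, 19, 41, 10, 36]
Result: [48, 35, 19, 41, 10, 36]


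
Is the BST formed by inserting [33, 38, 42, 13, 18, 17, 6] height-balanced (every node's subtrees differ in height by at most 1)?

Tree (level-order array): [33, 13, 38, 6, 18, None, 42, None, None, 17]
Definition: a tree is height-balanced if, at every node, |h(left) - h(right)| <= 1 (empty subtree has height -1).
Bottom-up per-node check:
  node 6: h_left=-1, h_right=-1, diff=0 [OK], height=0
  node 17: h_left=-1, h_right=-1, diff=0 [OK], height=0
  node 18: h_left=0, h_right=-1, diff=1 [OK], height=1
  node 13: h_left=0, h_right=1, diff=1 [OK], height=2
  node 42: h_left=-1, h_right=-1, diff=0 [OK], height=0
  node 38: h_left=-1, h_right=0, diff=1 [OK], height=1
  node 33: h_left=2, h_right=1, diff=1 [OK], height=3
All nodes satisfy the balance condition.
Result: Balanced


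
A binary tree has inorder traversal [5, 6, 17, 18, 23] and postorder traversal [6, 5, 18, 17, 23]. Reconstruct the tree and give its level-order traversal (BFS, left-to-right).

Inorder:   [5, 6, 17, 18, 23]
Postorder: [6, 5, 18, 17, 23]
Algorithm: postorder visits root last, so walk postorder right-to-left;
each value is the root of the current inorder slice — split it at that
value, recurse on the right subtree first, then the left.
Recursive splits:
  root=23; inorder splits into left=[5, 6, 17, 18], right=[]
  root=17; inorder splits into left=[5, 6], right=[18]
  root=18; inorder splits into left=[], right=[]
  root=5; inorder splits into left=[], right=[6]
  root=6; inorder splits into left=[], right=[]
Reconstructed level-order: [23, 17, 5, 18, 6]


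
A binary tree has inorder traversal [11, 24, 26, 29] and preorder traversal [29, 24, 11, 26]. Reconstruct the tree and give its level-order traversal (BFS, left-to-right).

Inorder:  [11, 24, 26, 29]
Preorder: [29, 24, 11, 26]
Algorithm: preorder visits root first, so consume preorder in order;
for each root, split the current inorder slice at that value into
left-subtree inorder and right-subtree inorder, then recurse.
Recursive splits:
  root=29; inorder splits into left=[11, 24, 26], right=[]
  root=24; inorder splits into left=[11], right=[26]
  root=11; inorder splits into left=[], right=[]
  root=26; inorder splits into left=[], right=[]
Reconstructed level-order: [29, 24, 11, 26]


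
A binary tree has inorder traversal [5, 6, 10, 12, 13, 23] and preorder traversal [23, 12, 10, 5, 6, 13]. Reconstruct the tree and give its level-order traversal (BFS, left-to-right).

Inorder:  [5, 6, 10, 12, 13, 23]
Preorder: [23, 12, 10, 5, 6, 13]
Algorithm: preorder visits root first, so consume preorder in order;
for each root, split the current inorder slice at that value into
left-subtree inorder and right-subtree inorder, then recurse.
Recursive splits:
  root=23; inorder splits into left=[5, 6, 10, 12, 13], right=[]
  root=12; inorder splits into left=[5, 6, 10], right=[13]
  root=10; inorder splits into left=[5, 6], right=[]
  root=5; inorder splits into left=[], right=[6]
  root=6; inorder splits into left=[], right=[]
  root=13; inorder splits into left=[], right=[]
Reconstructed level-order: [23, 12, 10, 13, 5, 6]


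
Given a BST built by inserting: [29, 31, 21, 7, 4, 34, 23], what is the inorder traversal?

Tree insertion order: [29, 31, 21, 7, 4, 34, 23]
Tree (level-order array): [29, 21, 31, 7, 23, None, 34, 4]
Inorder traversal: [4, 7, 21, 23, 29, 31, 34]


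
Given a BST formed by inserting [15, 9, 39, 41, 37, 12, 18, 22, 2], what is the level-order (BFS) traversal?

Tree insertion order: [15, 9, 39, 41, 37, 12, 18, 22, 2]
Tree (level-order array): [15, 9, 39, 2, 12, 37, 41, None, None, None, None, 18, None, None, None, None, 22]
BFS from the root, enqueuing left then right child of each popped node:
  queue [15] -> pop 15, enqueue [9, 39], visited so far: [15]
  queue [9, 39] -> pop 9, enqueue [2, 12], visited so far: [15, 9]
  queue [39, 2, 12] -> pop 39, enqueue [37, 41], visited so far: [15, 9, 39]
  queue [2, 12, 37, 41] -> pop 2, enqueue [none], visited so far: [15, 9, 39, 2]
  queue [12, 37, 41] -> pop 12, enqueue [none], visited so far: [15, 9, 39, 2, 12]
  queue [37, 41] -> pop 37, enqueue [18], visited so far: [15, 9, 39, 2, 12, 37]
  queue [41, 18] -> pop 41, enqueue [none], visited so far: [15, 9, 39, 2, 12, 37, 41]
  queue [18] -> pop 18, enqueue [22], visited so far: [15, 9, 39, 2, 12, 37, 41, 18]
  queue [22] -> pop 22, enqueue [none], visited so far: [15, 9, 39, 2, 12, 37, 41, 18, 22]
Result: [15, 9, 39, 2, 12, 37, 41, 18, 22]


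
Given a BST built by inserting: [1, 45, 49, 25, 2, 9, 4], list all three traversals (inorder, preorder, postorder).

Tree insertion order: [1, 45, 49, 25, 2, 9, 4]
Tree (level-order array): [1, None, 45, 25, 49, 2, None, None, None, None, 9, 4]
Inorder (L, root, R): [1, 2, 4, 9, 25, 45, 49]
Preorder (root, L, R): [1, 45, 25, 2, 9, 4, 49]
Postorder (L, R, root): [4, 9, 2, 25, 49, 45, 1]
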